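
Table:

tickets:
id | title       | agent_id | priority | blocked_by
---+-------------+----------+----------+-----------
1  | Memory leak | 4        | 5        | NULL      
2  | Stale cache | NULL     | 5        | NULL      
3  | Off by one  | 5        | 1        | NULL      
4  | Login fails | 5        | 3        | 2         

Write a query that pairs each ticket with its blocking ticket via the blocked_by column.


This is a self-join: tickets is joined to a second copy of itself, matching each row's blocked_by to another row's id. Use LEFT JOIN so rows with blocked_by=NULL are kept.
  - ticket 1 (Memory leak): blocked_by=NULL -> NULL
  - ticket 2 (Stale cache): blocked_by=NULL -> NULL
  - ticket 3 (Off by one): blocked_by=NULL -> NULL
  - ticket 4 (Login fails): blocked_by=2 -> Stale cache

SQL:
SELECT a.title AS item, b.title AS blocked_by
FROM tickets a
LEFT JOIN tickets b ON a.blocked_by = b.id

Result:
item        | blocked_by 
------------+------------
Memory leak | NULL       
Stale cache | NULL       
Off by one  | NULL       
Login fails | Stale cache


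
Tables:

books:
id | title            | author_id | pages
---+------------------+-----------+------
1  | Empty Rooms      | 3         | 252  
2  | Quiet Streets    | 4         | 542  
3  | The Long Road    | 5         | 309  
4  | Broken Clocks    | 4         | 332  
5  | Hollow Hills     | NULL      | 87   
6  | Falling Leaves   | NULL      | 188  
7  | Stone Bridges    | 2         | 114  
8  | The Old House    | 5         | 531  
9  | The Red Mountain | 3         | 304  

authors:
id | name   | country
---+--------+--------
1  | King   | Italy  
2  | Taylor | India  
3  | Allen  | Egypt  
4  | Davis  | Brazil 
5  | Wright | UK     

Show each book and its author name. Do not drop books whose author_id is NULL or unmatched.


LEFT JOIN keeps every row from books (the left table); where author_id has no match in authors, the author columns become NULL. Walk through each book:
  - book 1 (Empty Rooms): author_id=3 -> matches Allen
  - book 2 (Quiet Streets): author_id=4 -> matches Davis
  - book 3 (The Long Road): author_id=5 -> matches Wright
  - book 4 (Broken Clocks): author_id=4 -> matches Davis
  - book 5 (Hollow Hills): author_id=NULL, no match -> kept with NULL
  - book 6 (Falling Leaves): author_id=NULL, no match -> kept with NULL
  - book 7 (Stone Bridges): author_id=2 -> matches Taylor
  - book 8 (The Old House): author_id=5 -> matches Wright
  - book 9 (The Red Mountain): author_id=3 -> matches Allen
All 9 rows appear; 2 have NULL author.

SQL:
SELECT a.title, b.name AS author
FROM books a
LEFT JOIN authors b ON a.author_id = b.id

Result:
title            | author
-----------------+-------
Empty Rooms      | Allen 
Quiet Streets    | Davis 
The Long Road    | Wright
Broken Clocks    | Davis 
Hollow Hills     | NULL  
Falling Leaves   | NULL  
Stone Bridges    | Taylor
The Old House    | Wright
The Red Mountain | Allen 


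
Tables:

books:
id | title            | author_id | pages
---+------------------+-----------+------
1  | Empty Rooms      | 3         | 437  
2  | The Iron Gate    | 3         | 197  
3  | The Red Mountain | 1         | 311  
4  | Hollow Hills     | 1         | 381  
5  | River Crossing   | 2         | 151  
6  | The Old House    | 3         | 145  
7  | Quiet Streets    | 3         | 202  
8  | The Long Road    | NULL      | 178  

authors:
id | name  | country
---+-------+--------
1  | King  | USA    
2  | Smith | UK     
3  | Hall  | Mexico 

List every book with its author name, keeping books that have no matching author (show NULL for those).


LEFT JOIN keeps every row from books (the left table); where author_id has no match in authors, the author columns become NULL. Walk through each book:
  - book 1 (Empty Rooms): author_id=3 -> matches Hall
  - book 2 (The Iron Gate): author_id=3 -> matches Hall
  - book 3 (The Red Mountain): author_id=1 -> matches King
  - book 4 (Hollow Hills): author_id=1 -> matches King
  - book 5 (River Crossing): author_id=2 -> matches Smith
  - book 6 (The Old House): author_id=3 -> matches Hall
  - book 7 (Quiet Streets): author_id=3 -> matches Hall
  - book 8 (The Long Road): author_id=NULL, no match -> kept with NULL
All 8 rows appear; 1 has NULL author.

SQL:
SELECT a.title, b.name AS author
FROM books a
LEFT JOIN authors b ON a.author_id = b.id

Result:
title            | author
-----------------+-------
Empty Rooms      | Hall  
The Iron Gate    | Hall  
The Red Mountain | King  
Hollow Hills     | King  
River Crossing   | Smith 
The Old House    | Hall  
Quiet Streets    | Hall  
The Long Road    | NULL  


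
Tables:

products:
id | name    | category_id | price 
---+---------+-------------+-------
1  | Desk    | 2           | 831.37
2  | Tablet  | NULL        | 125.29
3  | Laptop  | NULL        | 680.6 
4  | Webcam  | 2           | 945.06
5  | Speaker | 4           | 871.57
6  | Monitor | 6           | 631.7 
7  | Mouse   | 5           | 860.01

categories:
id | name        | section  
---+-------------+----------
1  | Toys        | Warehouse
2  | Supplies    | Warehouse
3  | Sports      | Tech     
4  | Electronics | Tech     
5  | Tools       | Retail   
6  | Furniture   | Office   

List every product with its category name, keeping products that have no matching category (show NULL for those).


LEFT JOIN keeps every row from products (the left table); where category_id has no match in categories, the category columns become NULL. Walk through each product:
  - product 1 (Desk): category_id=2 -> matches Supplies
  - product 2 (Tablet): category_id=NULL, no match -> kept with NULL
  - product 3 (Laptop): category_id=NULL, no match -> kept with NULL
  - product 4 (Webcam): category_id=2 -> matches Supplies
  - product 5 (Speaker): category_id=4 -> matches Electronics
  - product 6 (Monitor): category_id=6 -> matches Furniture
  - product 7 (Mouse): category_id=5 -> matches Tools
All 7 rows appear; 2 have NULL category.

SQL:
SELECT a.name, b.name AS category
FROM products a
LEFT JOIN categories b ON a.category_id = b.id

Result:
name    | category   
--------+------------
Desk    | Supplies   
Tablet  | NULL       
Laptop  | NULL       
Webcam  | Supplies   
Speaker | Electronics
Monitor | Furniture  
Mouse   | Tools      


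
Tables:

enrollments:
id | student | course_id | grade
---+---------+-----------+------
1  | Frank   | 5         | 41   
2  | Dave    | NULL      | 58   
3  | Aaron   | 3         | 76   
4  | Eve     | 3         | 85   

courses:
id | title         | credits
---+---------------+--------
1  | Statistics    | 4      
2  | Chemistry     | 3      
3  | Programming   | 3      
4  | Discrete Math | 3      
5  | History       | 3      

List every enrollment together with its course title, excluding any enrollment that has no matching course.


INNER JOIN keeps only enrollments rows whose course_id matches an id in courses. Walk through each enrollment:
  - enrollment 1 (Frank): course_id=5 -> matches History
  - enrollment 2 (Dave): course_id=NULL, no match -> dropped
  - enrollment 3 (Aaron): course_id=3 -> matches Programming
  - enrollment 4 (Eve): course_id=3 -> matches Programming
So 1 of 4 rows is dropped.

SQL:
SELECT a.student, b.title AS course
FROM enrollments a
INNER JOIN courses b ON a.course_id = b.id

Result:
student | course     
--------+------------
Frank   | History    
Aaron   | Programming
Eve     | Programming


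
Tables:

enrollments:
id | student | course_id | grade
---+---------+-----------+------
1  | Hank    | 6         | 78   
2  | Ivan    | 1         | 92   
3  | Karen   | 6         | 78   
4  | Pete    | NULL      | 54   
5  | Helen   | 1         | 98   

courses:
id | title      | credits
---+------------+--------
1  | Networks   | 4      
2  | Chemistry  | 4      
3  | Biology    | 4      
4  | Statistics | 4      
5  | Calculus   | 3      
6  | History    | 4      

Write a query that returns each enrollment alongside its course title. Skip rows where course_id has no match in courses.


INNER JOIN keeps only enrollments rows whose course_id matches an id in courses. Walk through each enrollment:
  - enrollment 1 (Hank): course_id=6 -> matches History
  - enrollment 2 (Ivan): course_id=1 -> matches Networks
  - enrollment 3 (Karen): course_id=6 -> matches History
  - enrollment 4 (Pete): course_id=NULL, no match -> dropped
  - enrollment 5 (Helen): course_id=1 -> matches Networks
So 1 of 5 rows is dropped.

SQL:
SELECT a.student, b.title AS course
FROM enrollments a
INNER JOIN courses b ON a.course_id = b.id

Result:
student | course  
--------+---------
Hank    | History 
Ivan    | Networks
Karen   | History 
Helen   | Networks


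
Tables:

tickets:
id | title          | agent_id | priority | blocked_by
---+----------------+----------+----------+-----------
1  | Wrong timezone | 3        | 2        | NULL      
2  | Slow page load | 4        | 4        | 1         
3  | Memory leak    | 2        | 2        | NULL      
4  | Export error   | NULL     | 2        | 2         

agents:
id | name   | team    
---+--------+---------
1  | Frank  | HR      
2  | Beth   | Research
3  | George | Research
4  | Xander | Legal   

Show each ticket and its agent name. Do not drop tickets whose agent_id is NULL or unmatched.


LEFT JOIN keeps every row from tickets (the left table); where agent_id has no match in agents, the agent columns become NULL. Walk through each ticket:
  - ticket 1 (Wrong timezone): agent_id=3 -> matches George
  - ticket 2 (Slow page load): agent_id=4 -> matches Xander
  - ticket 3 (Memory leak): agent_id=2 -> matches Beth
  - ticket 4 (Export error): agent_id=NULL, no match -> kept with NULL
All 4 rows appear; 1 has NULL agent.

SQL:
SELECT a.title, b.name AS agent
FROM tickets a
LEFT JOIN agents b ON a.agent_id = b.id

Result:
title          | agent 
---------------+-------
Wrong timezone | George
Slow page load | Xander
Memory leak    | Beth  
Export error   | NULL  


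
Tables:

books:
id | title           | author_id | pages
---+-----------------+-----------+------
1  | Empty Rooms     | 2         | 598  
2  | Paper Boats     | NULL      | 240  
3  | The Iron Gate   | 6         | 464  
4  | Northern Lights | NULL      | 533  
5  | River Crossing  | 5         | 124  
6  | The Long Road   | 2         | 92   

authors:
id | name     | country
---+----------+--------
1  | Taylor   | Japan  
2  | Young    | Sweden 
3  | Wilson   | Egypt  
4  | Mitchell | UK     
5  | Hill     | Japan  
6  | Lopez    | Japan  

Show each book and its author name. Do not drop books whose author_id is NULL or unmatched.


LEFT JOIN keeps every row from books (the left table); where author_id has no match in authors, the author columns become NULL. Walk through each book:
  - book 1 (Empty Rooms): author_id=2 -> matches Young
  - book 2 (Paper Boats): author_id=NULL, no match -> kept with NULL
  - book 3 (The Iron Gate): author_id=6 -> matches Lopez
  - book 4 (Northern Lights): author_id=NULL, no match -> kept with NULL
  - book 5 (River Crossing): author_id=5 -> matches Hill
  - book 6 (The Long Road): author_id=2 -> matches Young
All 6 rows appear; 2 have NULL author.

SQL:
SELECT a.title, b.name AS author
FROM books a
LEFT JOIN authors b ON a.author_id = b.id

Result:
title           | author
----------------+-------
Empty Rooms     | Young 
Paper Boats     | NULL  
The Iron Gate   | Lopez 
Northern Lights | NULL  
River Crossing  | Hill  
The Long Road   | Young 


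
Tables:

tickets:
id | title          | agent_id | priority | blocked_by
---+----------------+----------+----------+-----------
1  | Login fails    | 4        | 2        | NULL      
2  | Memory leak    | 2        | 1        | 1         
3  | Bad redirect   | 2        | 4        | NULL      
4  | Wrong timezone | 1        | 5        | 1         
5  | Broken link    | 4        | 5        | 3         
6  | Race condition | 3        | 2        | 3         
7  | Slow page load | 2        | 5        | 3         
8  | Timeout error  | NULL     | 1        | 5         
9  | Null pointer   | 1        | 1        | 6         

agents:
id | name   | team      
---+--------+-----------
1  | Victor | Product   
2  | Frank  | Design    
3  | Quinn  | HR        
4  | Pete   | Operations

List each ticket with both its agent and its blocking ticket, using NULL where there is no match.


Two LEFT JOINs from the same base table tickets: one to agents via agent_id, one to tickets itself via blocked_by. Both are LEFT so every ticket is preserved.
Match against agents:
  - ticket 1 (Login fails): agent_id=4 -> matches Pete
  - ticket 2 (Memory leak): agent_id=2 -> matches Frank
  - ticket 3 (Bad redirect): agent_id=2 -> matches Frank
  - ticket 4 (Wrong timezone): agent_id=1 -> matches Victor
  - ticket 5 (Broken link): agent_id=4 -> matches Pete
  - ticket 6 (Race condition): agent_id=3 -> matches Quinn
  - ticket 7 (Slow page load): agent_id=2 -> matches Frank
  - ticket 8 (Timeout error): agent_id=NULL, no match -> kept with NULL
  - ticket 9 (Null pointer): agent_id=1 -> matches Victor
Match against tickets (self):
  - ticket 1 (Login fails): blocked_by=NULL -> NULL
  - ticket 2 (Memory leak): blocked_by=1 -> Login fails
  - ticket 3 (Bad redirect): blocked_by=NULL -> NULL
  - ticket 4 (Wrong timezone): blocked_by=1 -> Login fails
  - ticket 5 (Broken link): blocked_by=3 -> Bad redirect
  - ticket 6 (Race condition): blocked_by=3 -> Bad redirect
  - ticket 7 (Slow page load): blocked_by=3 -> Bad redirect
  - ticket 8 (Timeout error): blocked_by=5 -> Broken link
  - ticket 9 (Null pointer): blocked_by=6 -> Race condition

SQL:
SELECT a.title, b.name AS agent, c.title AS blocked_by
FROM tickets a
LEFT JOIN agents b ON a.agent_id = b.id
LEFT JOIN tickets c ON a.blocked_by = c.id

Result:
title          | agent  | blocked_by    
---------------+--------+---------------
Login fails    | Pete   | NULL          
Memory leak    | Frank  | Login fails   
Bad redirect   | Frank  | NULL          
Wrong timezone | Victor | Login fails   
Broken link    | Pete   | Bad redirect  
Race condition | Quinn  | Bad redirect  
Slow page load | Frank  | Bad redirect  
Timeout error  | NULL   | Broken link   
Null pointer   | Victor | Race condition


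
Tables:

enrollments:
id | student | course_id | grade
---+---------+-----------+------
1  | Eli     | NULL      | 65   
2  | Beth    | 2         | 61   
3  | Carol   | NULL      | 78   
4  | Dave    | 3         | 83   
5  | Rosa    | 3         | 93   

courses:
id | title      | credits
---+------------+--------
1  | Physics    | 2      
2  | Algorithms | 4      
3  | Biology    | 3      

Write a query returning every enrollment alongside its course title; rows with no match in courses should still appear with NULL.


LEFT JOIN keeps every row from enrollments (the left table); where course_id has no match in courses, the course columns become NULL. Walk through each enrollment:
  - enrollment 1 (Eli): course_id=NULL, no match -> kept with NULL
  - enrollment 2 (Beth): course_id=2 -> matches Algorithms
  - enrollment 3 (Carol): course_id=NULL, no match -> kept with NULL
  - enrollment 4 (Dave): course_id=3 -> matches Biology
  - enrollment 5 (Rosa): course_id=3 -> matches Biology
All 5 rows appear; 2 have NULL course.

SQL:
SELECT a.student, b.title AS course
FROM enrollments a
LEFT JOIN courses b ON a.course_id = b.id

Result:
student | course    
--------+-----------
Eli     | NULL      
Beth    | Algorithms
Carol   | NULL      
Dave    | Biology   
Rosa    | Biology   


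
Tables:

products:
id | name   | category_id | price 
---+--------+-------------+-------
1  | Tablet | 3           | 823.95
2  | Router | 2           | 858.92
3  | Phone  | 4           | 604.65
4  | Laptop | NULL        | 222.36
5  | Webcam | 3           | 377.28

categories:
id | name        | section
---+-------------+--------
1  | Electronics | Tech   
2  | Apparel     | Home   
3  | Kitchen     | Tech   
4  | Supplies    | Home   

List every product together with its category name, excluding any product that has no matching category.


INNER JOIN keeps only products rows whose category_id matches an id in categories. Walk through each product:
  - product 1 (Tablet): category_id=3 -> matches Kitchen
  - product 2 (Router): category_id=2 -> matches Apparel
  - product 3 (Phone): category_id=4 -> matches Supplies
  - product 4 (Laptop): category_id=NULL, no match -> dropped
  - product 5 (Webcam): category_id=3 -> matches Kitchen
So 1 of 5 rows is dropped.

SQL:
SELECT a.name, b.name AS category
FROM products a
INNER JOIN categories b ON a.category_id = b.id

Result:
name   | category
-------+---------
Tablet | Kitchen 
Router | Apparel 
Phone  | Supplies
Webcam | Kitchen 


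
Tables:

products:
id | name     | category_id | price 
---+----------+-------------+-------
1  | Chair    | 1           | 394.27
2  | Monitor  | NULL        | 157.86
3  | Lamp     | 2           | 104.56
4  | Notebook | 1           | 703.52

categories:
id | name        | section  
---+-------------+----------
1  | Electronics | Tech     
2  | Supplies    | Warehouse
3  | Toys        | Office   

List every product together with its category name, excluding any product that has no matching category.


INNER JOIN keeps only products rows whose category_id matches an id in categories. Walk through each product:
  - product 1 (Chair): category_id=1 -> matches Electronics
  - product 2 (Monitor): category_id=NULL, no match -> dropped
  - product 3 (Lamp): category_id=2 -> matches Supplies
  - product 4 (Notebook): category_id=1 -> matches Electronics
So 1 of 4 rows is dropped.

SQL:
SELECT a.name, b.name AS category
FROM products a
INNER JOIN categories b ON a.category_id = b.id

Result:
name     | category   
---------+------------
Chair    | Electronics
Lamp     | Supplies   
Notebook | Electronics


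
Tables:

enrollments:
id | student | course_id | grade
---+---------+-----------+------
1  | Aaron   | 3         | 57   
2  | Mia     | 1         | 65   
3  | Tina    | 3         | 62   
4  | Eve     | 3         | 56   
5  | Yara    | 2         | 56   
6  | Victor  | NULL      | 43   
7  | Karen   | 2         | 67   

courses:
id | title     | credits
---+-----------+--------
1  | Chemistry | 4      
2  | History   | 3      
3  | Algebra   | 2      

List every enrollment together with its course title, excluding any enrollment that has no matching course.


INNER JOIN keeps only enrollments rows whose course_id matches an id in courses. Walk through each enrollment:
  - enrollment 1 (Aaron): course_id=3 -> matches Algebra
  - enrollment 2 (Mia): course_id=1 -> matches Chemistry
  - enrollment 3 (Tina): course_id=3 -> matches Algebra
  - enrollment 4 (Eve): course_id=3 -> matches Algebra
  - enrollment 5 (Yara): course_id=2 -> matches History
  - enrollment 6 (Victor): course_id=NULL, no match -> dropped
  - enrollment 7 (Karen): course_id=2 -> matches History
So 1 of 7 rows is dropped.

SQL:
SELECT a.student, b.title AS course
FROM enrollments a
INNER JOIN courses b ON a.course_id = b.id

Result:
student | course   
--------+----------
Aaron   | Algebra  
Mia     | Chemistry
Tina    | Algebra  
Eve     | Algebra  
Yara    | History  
Karen   | History  


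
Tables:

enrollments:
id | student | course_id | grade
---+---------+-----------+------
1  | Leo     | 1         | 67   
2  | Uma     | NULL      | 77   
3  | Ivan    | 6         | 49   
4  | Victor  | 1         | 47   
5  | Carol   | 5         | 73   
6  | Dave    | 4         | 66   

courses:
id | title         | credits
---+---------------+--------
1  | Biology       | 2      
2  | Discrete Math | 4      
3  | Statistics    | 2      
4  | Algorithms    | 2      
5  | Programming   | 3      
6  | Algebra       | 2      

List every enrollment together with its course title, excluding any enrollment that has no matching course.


INNER JOIN keeps only enrollments rows whose course_id matches an id in courses. Walk through each enrollment:
  - enrollment 1 (Leo): course_id=1 -> matches Biology
  - enrollment 2 (Uma): course_id=NULL, no match -> dropped
  - enrollment 3 (Ivan): course_id=6 -> matches Algebra
  - enrollment 4 (Victor): course_id=1 -> matches Biology
  - enrollment 5 (Carol): course_id=5 -> matches Programming
  - enrollment 6 (Dave): course_id=4 -> matches Algorithms
So 1 of 6 rows is dropped.

SQL:
SELECT a.student, b.title AS course
FROM enrollments a
INNER JOIN courses b ON a.course_id = b.id

Result:
student | course     
--------+------------
Leo     | Biology    
Ivan    | Algebra    
Victor  | Biology    
Carol   | Programming
Dave    | Algorithms 


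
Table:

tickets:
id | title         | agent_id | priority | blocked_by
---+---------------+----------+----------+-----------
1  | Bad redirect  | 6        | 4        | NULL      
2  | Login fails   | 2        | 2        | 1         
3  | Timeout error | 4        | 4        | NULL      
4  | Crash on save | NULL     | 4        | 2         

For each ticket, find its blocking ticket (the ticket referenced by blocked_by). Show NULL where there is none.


This is a self-join: tickets is joined to a second copy of itself, matching each row's blocked_by to another row's id. Use LEFT JOIN so rows with blocked_by=NULL are kept.
  - ticket 1 (Bad redirect): blocked_by=NULL -> NULL
  - ticket 2 (Login fails): blocked_by=1 -> Bad redirect
  - ticket 3 (Timeout error): blocked_by=NULL -> NULL
  - ticket 4 (Crash on save): blocked_by=2 -> Login fails

SQL:
SELECT a.title AS item, b.title AS blocked_by
FROM tickets a
LEFT JOIN tickets b ON a.blocked_by = b.id

Result:
item          | blocked_by  
--------------+-------------
Bad redirect  | NULL        
Login fails   | Bad redirect
Timeout error | NULL        
Crash on save | Login fails 


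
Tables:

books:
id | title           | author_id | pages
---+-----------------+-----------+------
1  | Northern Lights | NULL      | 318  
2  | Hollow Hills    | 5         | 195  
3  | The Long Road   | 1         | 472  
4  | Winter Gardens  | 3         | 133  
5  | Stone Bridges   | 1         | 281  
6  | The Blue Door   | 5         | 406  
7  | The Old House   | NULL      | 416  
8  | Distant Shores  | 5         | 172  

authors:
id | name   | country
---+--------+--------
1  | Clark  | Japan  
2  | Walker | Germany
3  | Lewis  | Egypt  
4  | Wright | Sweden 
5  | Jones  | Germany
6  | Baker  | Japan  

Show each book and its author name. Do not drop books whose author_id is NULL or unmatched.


LEFT JOIN keeps every row from books (the left table); where author_id has no match in authors, the author columns become NULL. Walk through each book:
  - book 1 (Northern Lights): author_id=NULL, no match -> kept with NULL
  - book 2 (Hollow Hills): author_id=5 -> matches Jones
  - book 3 (The Long Road): author_id=1 -> matches Clark
  - book 4 (Winter Gardens): author_id=3 -> matches Lewis
  - book 5 (Stone Bridges): author_id=1 -> matches Clark
  - book 6 (The Blue Door): author_id=5 -> matches Jones
  - book 7 (The Old House): author_id=NULL, no match -> kept with NULL
  - book 8 (Distant Shores): author_id=5 -> matches Jones
All 8 rows appear; 2 have NULL author.

SQL:
SELECT a.title, b.name AS author
FROM books a
LEFT JOIN authors b ON a.author_id = b.id

Result:
title           | author
----------------+-------
Northern Lights | NULL  
Hollow Hills    | Jones 
The Long Road   | Clark 
Winter Gardens  | Lewis 
Stone Bridges   | Clark 
The Blue Door   | Jones 
The Old House   | NULL  
Distant Shores  | Jones 


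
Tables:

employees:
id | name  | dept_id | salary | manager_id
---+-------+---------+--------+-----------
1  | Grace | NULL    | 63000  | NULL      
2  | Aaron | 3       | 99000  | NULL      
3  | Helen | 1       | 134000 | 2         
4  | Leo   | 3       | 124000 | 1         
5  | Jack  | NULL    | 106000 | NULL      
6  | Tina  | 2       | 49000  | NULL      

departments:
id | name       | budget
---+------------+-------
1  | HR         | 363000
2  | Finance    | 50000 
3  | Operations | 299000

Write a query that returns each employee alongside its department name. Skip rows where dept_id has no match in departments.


INNER JOIN keeps only employees rows whose dept_id matches an id in departments. Walk through each employee:
  - employee 1 (Grace): dept_id=NULL, no match -> dropped
  - employee 2 (Aaron): dept_id=3 -> matches Operations
  - employee 3 (Helen): dept_id=1 -> matches HR
  - employee 4 (Leo): dept_id=3 -> matches Operations
  - employee 5 (Jack): dept_id=NULL, no match -> dropped
  - employee 6 (Tina): dept_id=2 -> matches Finance
So 2 of 6 rows are dropped.

SQL:
SELECT a.name, b.name AS department
FROM employees a
INNER JOIN departments b ON a.dept_id = b.id

Result:
name  | department
------+-----------
Aaron | Operations
Helen | HR        
Leo   | Operations
Tina  | Finance   


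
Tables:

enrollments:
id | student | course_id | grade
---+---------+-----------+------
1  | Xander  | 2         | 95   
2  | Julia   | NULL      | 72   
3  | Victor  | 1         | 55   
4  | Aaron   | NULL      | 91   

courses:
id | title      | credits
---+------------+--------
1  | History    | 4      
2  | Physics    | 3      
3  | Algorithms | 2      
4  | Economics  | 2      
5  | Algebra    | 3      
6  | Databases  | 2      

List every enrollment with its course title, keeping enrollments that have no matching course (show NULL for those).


LEFT JOIN keeps every row from enrollments (the left table); where course_id has no match in courses, the course columns become NULL. Walk through each enrollment:
  - enrollment 1 (Xander): course_id=2 -> matches Physics
  - enrollment 2 (Julia): course_id=NULL, no match -> kept with NULL
  - enrollment 3 (Victor): course_id=1 -> matches History
  - enrollment 4 (Aaron): course_id=NULL, no match -> kept with NULL
All 4 rows appear; 2 have NULL course.

SQL:
SELECT a.student, b.title AS course
FROM enrollments a
LEFT JOIN courses b ON a.course_id = b.id

Result:
student | course 
--------+--------
Xander  | Physics
Julia   | NULL   
Victor  | History
Aaron   | NULL   


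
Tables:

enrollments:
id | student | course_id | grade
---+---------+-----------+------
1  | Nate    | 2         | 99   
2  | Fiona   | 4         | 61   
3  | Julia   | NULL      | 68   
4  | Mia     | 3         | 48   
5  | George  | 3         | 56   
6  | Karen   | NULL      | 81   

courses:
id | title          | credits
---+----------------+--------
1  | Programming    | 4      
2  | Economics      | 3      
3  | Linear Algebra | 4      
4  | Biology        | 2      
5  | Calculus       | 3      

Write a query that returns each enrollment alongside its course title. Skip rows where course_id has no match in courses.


INNER JOIN keeps only enrollments rows whose course_id matches an id in courses. Walk through each enrollment:
  - enrollment 1 (Nate): course_id=2 -> matches Economics
  - enrollment 2 (Fiona): course_id=4 -> matches Biology
  - enrollment 3 (Julia): course_id=NULL, no match -> dropped
  - enrollment 4 (Mia): course_id=3 -> matches Linear Algebra
  - enrollment 5 (George): course_id=3 -> matches Linear Algebra
  - enrollment 6 (Karen): course_id=NULL, no match -> dropped
So 2 of 6 rows are dropped.

SQL:
SELECT a.student, b.title AS course
FROM enrollments a
INNER JOIN courses b ON a.course_id = b.id

Result:
student | course        
--------+---------------
Nate    | Economics     
Fiona   | Biology       
Mia     | Linear Algebra
George  | Linear Algebra


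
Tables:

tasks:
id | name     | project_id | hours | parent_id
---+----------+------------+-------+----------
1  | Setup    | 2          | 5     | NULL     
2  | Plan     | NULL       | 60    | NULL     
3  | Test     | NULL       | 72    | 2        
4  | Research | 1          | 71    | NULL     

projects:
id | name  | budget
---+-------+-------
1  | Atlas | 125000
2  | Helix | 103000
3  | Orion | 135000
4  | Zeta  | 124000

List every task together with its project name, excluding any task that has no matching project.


INNER JOIN keeps only tasks rows whose project_id matches an id in projects. Walk through each task:
  - task 1 (Setup): project_id=2 -> matches Helix
  - task 2 (Plan): project_id=NULL, no match -> dropped
  - task 3 (Test): project_id=NULL, no match -> dropped
  - task 4 (Research): project_id=1 -> matches Atlas
So 2 of 4 rows are dropped.

SQL:
SELECT a.name, b.name AS project
FROM tasks a
INNER JOIN projects b ON a.project_id = b.id

Result:
name     | project
---------+--------
Setup    | Helix  
Research | Atlas  


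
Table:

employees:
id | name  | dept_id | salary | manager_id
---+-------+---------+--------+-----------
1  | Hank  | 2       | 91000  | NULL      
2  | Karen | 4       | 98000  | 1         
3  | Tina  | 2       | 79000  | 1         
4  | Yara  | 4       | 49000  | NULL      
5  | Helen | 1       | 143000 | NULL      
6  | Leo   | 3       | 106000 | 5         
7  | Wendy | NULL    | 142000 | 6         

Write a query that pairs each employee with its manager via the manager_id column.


This is a self-join: employees is joined to a second copy of itself, matching each row's manager_id to another row's id. Use LEFT JOIN so rows with manager_id=NULL are kept.
  - employee 1 (Hank): manager_id=NULL -> NULL
  - employee 2 (Karen): manager_id=1 -> Hank
  - employee 3 (Tina): manager_id=1 -> Hank
  - employee 4 (Yara): manager_id=NULL -> NULL
  - employee 5 (Helen): manager_id=NULL -> NULL
  - employee 6 (Leo): manager_id=5 -> Helen
  - employee 7 (Wendy): manager_id=6 -> Leo

SQL:
SELECT a.name AS item, b.name AS manager
FROM employees a
LEFT JOIN employees b ON a.manager_id = b.id

Result:
item  | manager
------+--------
Hank  | NULL   
Karen | Hank   
Tina  | Hank   
Yara  | NULL   
Helen | NULL   
Leo   | Helen  
Wendy | Leo    


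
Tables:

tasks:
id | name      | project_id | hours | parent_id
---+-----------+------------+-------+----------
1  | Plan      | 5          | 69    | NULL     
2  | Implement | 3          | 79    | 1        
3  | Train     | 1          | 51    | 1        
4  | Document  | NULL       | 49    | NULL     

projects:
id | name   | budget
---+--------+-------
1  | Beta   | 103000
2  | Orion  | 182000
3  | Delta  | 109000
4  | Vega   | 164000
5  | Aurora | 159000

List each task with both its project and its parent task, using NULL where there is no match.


Two LEFT JOINs from the same base table tasks: one to projects via project_id, one to tasks itself via parent_id. Both are LEFT so every task is preserved.
Match against projects:
  - task 1 (Plan): project_id=5 -> matches Aurora
  - task 2 (Implement): project_id=3 -> matches Delta
  - task 3 (Train): project_id=1 -> matches Beta
  - task 4 (Document): project_id=NULL, no match -> kept with NULL
Match against tasks (self):
  - task 1 (Plan): parent_id=NULL -> NULL
  - task 2 (Implement): parent_id=1 -> Plan
  - task 3 (Train): parent_id=1 -> Plan
  - task 4 (Document): parent_id=NULL -> NULL

SQL:
SELECT a.name, b.name AS project, c.name AS parent
FROM tasks a
LEFT JOIN projects b ON a.project_id = b.id
LEFT JOIN tasks c ON a.parent_id = c.id

Result:
name      | project | parent
----------+---------+-------
Plan      | Aurora  | NULL  
Implement | Delta   | Plan  
Train     | Beta    | Plan  
Document  | NULL    | NULL  


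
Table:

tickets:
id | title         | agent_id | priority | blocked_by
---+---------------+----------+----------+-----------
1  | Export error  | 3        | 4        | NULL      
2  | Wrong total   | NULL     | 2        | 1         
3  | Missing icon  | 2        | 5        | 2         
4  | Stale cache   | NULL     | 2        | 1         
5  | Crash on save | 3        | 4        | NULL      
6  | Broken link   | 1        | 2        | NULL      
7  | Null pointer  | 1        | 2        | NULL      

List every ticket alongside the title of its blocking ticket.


This is a self-join: tickets is joined to a second copy of itself, matching each row's blocked_by to another row's id. Use LEFT JOIN so rows with blocked_by=NULL are kept.
  - ticket 1 (Export error): blocked_by=NULL -> NULL
  - ticket 2 (Wrong total): blocked_by=1 -> Export error
  - ticket 3 (Missing icon): blocked_by=2 -> Wrong total
  - ticket 4 (Stale cache): blocked_by=1 -> Export error
  - ticket 5 (Crash on save): blocked_by=NULL -> NULL
  - ticket 6 (Broken link): blocked_by=NULL -> NULL
  - ticket 7 (Null pointer): blocked_by=NULL -> NULL

SQL:
SELECT a.title AS item, b.title AS blocked_by
FROM tickets a
LEFT JOIN tickets b ON a.blocked_by = b.id

Result:
item          | blocked_by  
--------------+-------------
Export error  | NULL        
Wrong total   | Export error
Missing icon  | Wrong total 
Stale cache   | Export error
Crash on save | NULL        
Broken link   | NULL        
Null pointer  | NULL        


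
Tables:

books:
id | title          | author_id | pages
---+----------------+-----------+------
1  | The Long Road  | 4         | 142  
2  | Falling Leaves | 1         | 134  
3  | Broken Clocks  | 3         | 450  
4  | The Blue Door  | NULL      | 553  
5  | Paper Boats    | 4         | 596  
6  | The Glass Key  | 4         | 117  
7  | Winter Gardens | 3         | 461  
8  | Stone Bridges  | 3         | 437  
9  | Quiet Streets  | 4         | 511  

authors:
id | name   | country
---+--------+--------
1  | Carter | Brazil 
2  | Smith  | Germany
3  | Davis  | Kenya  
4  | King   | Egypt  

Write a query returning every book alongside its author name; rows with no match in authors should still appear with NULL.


LEFT JOIN keeps every row from books (the left table); where author_id has no match in authors, the author columns become NULL. Walk through each book:
  - book 1 (The Long Road): author_id=4 -> matches King
  - book 2 (Falling Leaves): author_id=1 -> matches Carter
  - book 3 (Broken Clocks): author_id=3 -> matches Davis
  - book 4 (The Blue Door): author_id=NULL, no match -> kept with NULL
  - book 5 (Paper Boats): author_id=4 -> matches King
  - book 6 (The Glass Key): author_id=4 -> matches King
  - book 7 (Winter Gardens): author_id=3 -> matches Davis
  - book 8 (Stone Bridges): author_id=3 -> matches Davis
  - book 9 (Quiet Streets): author_id=4 -> matches King
All 9 rows appear; 1 has NULL author.

SQL:
SELECT a.title, b.name AS author
FROM books a
LEFT JOIN authors b ON a.author_id = b.id

Result:
title          | author
---------------+-------
The Long Road  | King  
Falling Leaves | Carter
Broken Clocks  | Davis 
The Blue Door  | NULL  
Paper Boats    | King  
The Glass Key  | King  
Winter Gardens | Davis 
Stone Bridges  | Davis 
Quiet Streets  | King  


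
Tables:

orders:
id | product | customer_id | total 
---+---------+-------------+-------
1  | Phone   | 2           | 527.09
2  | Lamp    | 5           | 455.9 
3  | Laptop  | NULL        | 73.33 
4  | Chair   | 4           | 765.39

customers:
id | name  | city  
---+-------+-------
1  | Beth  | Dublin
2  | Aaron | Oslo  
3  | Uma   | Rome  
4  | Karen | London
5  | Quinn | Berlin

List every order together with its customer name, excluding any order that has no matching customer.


INNER JOIN keeps only orders rows whose customer_id matches an id in customers. Walk through each order:
  - order 1 (Phone): customer_id=2 -> matches Aaron
  - order 2 (Lamp): customer_id=5 -> matches Quinn
  - order 3 (Laptop): customer_id=NULL, no match -> dropped
  - order 4 (Chair): customer_id=4 -> matches Karen
So 1 of 4 rows is dropped.

SQL:
SELECT a.product, b.name AS customer
FROM orders a
INNER JOIN customers b ON a.customer_id = b.id

Result:
product | customer
--------+---------
Phone   | Aaron   
Lamp    | Quinn   
Chair   | Karen   


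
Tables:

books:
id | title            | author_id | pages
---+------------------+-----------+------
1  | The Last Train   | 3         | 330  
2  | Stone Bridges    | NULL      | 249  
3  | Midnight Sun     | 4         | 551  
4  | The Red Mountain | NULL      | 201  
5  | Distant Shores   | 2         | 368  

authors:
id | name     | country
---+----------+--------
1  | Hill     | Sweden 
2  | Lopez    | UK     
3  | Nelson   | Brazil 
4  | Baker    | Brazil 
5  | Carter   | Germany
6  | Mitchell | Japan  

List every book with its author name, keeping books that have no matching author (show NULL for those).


LEFT JOIN keeps every row from books (the left table); where author_id has no match in authors, the author columns become NULL. Walk through each book:
  - book 1 (The Last Train): author_id=3 -> matches Nelson
  - book 2 (Stone Bridges): author_id=NULL, no match -> kept with NULL
  - book 3 (Midnight Sun): author_id=4 -> matches Baker
  - book 4 (The Red Mountain): author_id=NULL, no match -> kept with NULL
  - book 5 (Distant Shores): author_id=2 -> matches Lopez
All 5 rows appear; 2 have NULL author.

SQL:
SELECT a.title, b.name AS author
FROM books a
LEFT JOIN authors b ON a.author_id = b.id

Result:
title            | author
-----------------+-------
The Last Train   | Nelson
Stone Bridges    | NULL  
Midnight Sun     | Baker 
The Red Mountain | NULL  
Distant Shores   | Lopez 


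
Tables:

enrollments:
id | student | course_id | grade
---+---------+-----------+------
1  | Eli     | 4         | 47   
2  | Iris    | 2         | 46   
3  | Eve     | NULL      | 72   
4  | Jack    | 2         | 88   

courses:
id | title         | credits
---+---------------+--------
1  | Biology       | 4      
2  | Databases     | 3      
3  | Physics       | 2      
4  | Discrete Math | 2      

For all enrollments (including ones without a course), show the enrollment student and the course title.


LEFT JOIN keeps every row from enrollments (the left table); where course_id has no match in courses, the course columns become NULL. Walk through each enrollment:
  - enrollment 1 (Eli): course_id=4 -> matches Discrete Math
  - enrollment 2 (Iris): course_id=2 -> matches Databases
  - enrollment 3 (Eve): course_id=NULL, no match -> kept with NULL
  - enrollment 4 (Jack): course_id=2 -> matches Databases
All 4 rows appear; 1 has NULL course.

SQL:
SELECT a.student, b.title AS course
FROM enrollments a
LEFT JOIN courses b ON a.course_id = b.id

Result:
student | course       
--------+--------------
Eli     | Discrete Math
Iris    | Databases    
Eve     | NULL         
Jack    | Databases    


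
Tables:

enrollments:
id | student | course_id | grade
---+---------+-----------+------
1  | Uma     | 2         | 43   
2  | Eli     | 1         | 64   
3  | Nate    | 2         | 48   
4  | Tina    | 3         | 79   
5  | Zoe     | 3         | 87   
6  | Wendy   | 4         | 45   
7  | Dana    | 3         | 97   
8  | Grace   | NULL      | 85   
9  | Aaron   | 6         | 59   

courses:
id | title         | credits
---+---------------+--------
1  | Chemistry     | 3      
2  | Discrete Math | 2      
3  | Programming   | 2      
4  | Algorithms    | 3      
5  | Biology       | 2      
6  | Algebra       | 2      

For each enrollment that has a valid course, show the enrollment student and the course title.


INNER JOIN keeps only enrollments rows whose course_id matches an id in courses. Walk through each enrollment:
  - enrollment 1 (Uma): course_id=2 -> matches Discrete Math
  - enrollment 2 (Eli): course_id=1 -> matches Chemistry
  - enrollment 3 (Nate): course_id=2 -> matches Discrete Math
  - enrollment 4 (Tina): course_id=3 -> matches Programming
  - enrollment 5 (Zoe): course_id=3 -> matches Programming
  - enrollment 6 (Wendy): course_id=4 -> matches Algorithms
  - enrollment 7 (Dana): course_id=3 -> matches Programming
  - enrollment 8 (Grace): course_id=NULL, no match -> dropped
  - enrollment 9 (Aaron): course_id=6 -> matches Algebra
So 1 of 9 rows is dropped.

SQL:
SELECT a.student, b.title AS course
FROM enrollments a
INNER JOIN courses b ON a.course_id = b.id

Result:
student | course       
--------+--------------
Uma     | Discrete Math
Eli     | Chemistry    
Nate    | Discrete Math
Tina    | Programming  
Zoe     | Programming  
Wendy   | Algorithms   
Dana    | Programming  
Aaron   | Algebra      


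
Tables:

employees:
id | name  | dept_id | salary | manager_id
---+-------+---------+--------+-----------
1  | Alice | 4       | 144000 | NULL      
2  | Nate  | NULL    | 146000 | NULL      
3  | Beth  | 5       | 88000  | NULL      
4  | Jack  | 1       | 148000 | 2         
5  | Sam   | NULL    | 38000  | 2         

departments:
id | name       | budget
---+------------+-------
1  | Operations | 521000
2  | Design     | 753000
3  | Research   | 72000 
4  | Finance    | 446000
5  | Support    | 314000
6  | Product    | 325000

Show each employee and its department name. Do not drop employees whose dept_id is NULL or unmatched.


LEFT JOIN keeps every row from employees (the left table); where dept_id has no match in departments, the department columns become NULL. Walk through each employee:
  - employee 1 (Alice): dept_id=4 -> matches Finance
  - employee 2 (Nate): dept_id=NULL, no match -> kept with NULL
  - employee 3 (Beth): dept_id=5 -> matches Support
  - employee 4 (Jack): dept_id=1 -> matches Operations
  - employee 5 (Sam): dept_id=NULL, no match -> kept with NULL
All 5 rows appear; 2 have NULL department.

SQL:
SELECT a.name, b.name AS department
FROM employees a
LEFT JOIN departments b ON a.dept_id = b.id

Result:
name  | department
------+-----------
Alice | Finance   
Nate  | NULL      
Beth  | Support   
Jack  | Operations
Sam   | NULL      
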